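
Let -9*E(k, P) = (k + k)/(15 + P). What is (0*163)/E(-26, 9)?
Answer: 0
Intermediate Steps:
E(k, P) = -2*k/(9*(15 + P)) (E(k, P) = -(k + k)/(9*(15 + P)) = -2*k/(9*(15 + P)))
(0*163)/E(-26, 9) = (0*163)/((-2*(-26)/(135 + 9*9))) = 0/((-2*(-26)/(135 + 81))) = 0/((-2*(-26)/216)) = 0/((-2*(-26)*1/216)) = 0/(13/54) = 0*(54/13) = 0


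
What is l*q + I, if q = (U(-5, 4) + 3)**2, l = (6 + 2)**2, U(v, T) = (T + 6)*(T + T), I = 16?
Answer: 440912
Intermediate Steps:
U(v, T) = 2*T*(6 + T) (U(v, T) = (6 + T)*(2*T) = 2*T*(6 + T))
l = 64 (l = 8**2 = 64)
q = 6889 (q = (2*4*(6 + 4) + 3)**2 = (2*4*10 + 3)**2 = (80 + 3)**2 = 83**2 = 6889)
l*q + I = 64*6889 + 16 = 440896 + 16 = 440912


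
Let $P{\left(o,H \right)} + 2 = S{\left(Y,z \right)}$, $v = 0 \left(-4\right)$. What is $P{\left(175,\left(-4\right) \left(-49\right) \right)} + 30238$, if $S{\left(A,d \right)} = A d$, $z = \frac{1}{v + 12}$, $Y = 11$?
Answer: $\frac{362843}{12} \approx 30237.0$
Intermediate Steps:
$v = 0$
$z = \frac{1}{12}$ ($z = \frac{1}{0 + 12} = \frac{1}{12} \approx 0.083333$)
$P{\left(o,H \right)} = - \frac{13}{12}$ ($P{\left(o,H \right)} = -2 + 11 \cdot \frac{1}{12} = -2 + \frac{11}{12} = - \frac{13}{12}$)
$P{\left(175,\left(-4\right) \left(-49\right) \right)} + 30238 = - \frac{13}{12} + 30238 = \frac{362843}{12}$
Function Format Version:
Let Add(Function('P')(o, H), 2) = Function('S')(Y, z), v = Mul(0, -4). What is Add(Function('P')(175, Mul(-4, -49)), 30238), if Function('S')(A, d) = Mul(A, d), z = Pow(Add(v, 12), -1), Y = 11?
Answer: Rational(362843, 12) ≈ 30237.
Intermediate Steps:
v = 0
z = Rational(1, 12) (z = Pow(Add(0, 12), -1) = Pow(12, -1) = Rational(1, 12) ≈ 0.083333)
Function('P')(o, H) = Rational(-13, 12) (Function('P')(o, H) = Add(-2, Mul(11, Rational(1, 12))) = Add(-2, Rational(11, 12)) = Rational(-13, 12))
Add(Function('P')(175, Mul(-4, -49)), 30238) = Add(Rational(-13, 12), 30238) = Rational(362843, 12)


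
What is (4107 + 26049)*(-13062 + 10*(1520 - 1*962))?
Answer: -225627192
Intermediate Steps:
(4107 + 26049)*(-13062 + 10*(1520 - 1*962)) = 30156*(-13062 + 10*(1520 - 962)) = 30156*(-13062 + 10*558) = 30156*(-13062 + 5580) = 30156*(-7482) = -225627192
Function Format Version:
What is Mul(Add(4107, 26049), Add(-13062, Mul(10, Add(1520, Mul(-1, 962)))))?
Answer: -225627192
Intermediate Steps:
Mul(Add(4107, 26049), Add(-13062, Mul(10, Add(1520, Mul(-1, 962))))) = Mul(30156, Add(-13062, Mul(10, Add(1520, -962)))) = Mul(30156, Add(-13062, Mul(10, 558))) = Mul(30156, Add(-13062, 5580)) = Mul(30156, -7482) = -225627192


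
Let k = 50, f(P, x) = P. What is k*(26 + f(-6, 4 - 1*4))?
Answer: 1000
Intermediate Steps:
k*(26 + f(-6, 4 - 1*4)) = 50*(26 - 6) = 50*20 = 1000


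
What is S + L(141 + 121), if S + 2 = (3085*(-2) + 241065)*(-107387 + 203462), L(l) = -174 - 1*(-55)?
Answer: 22567537004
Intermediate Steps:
L(l) = -119 (L(l) = -174 + 55 = -119)
S = 22567537123 (S = -2 + (3085*(-2) + 241065)*(-107387 + 203462) = -2 + (-6170 + 241065)*96075 = -2 + 234895*96075 = -2 + 22567537125 = 22567537123)
S + L(141 + 121) = 22567537123 - 119 = 22567537004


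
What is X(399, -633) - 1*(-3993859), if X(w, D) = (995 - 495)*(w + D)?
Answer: 3876859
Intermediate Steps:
X(w, D) = 500*D + 500*w (X(w, D) = 500*(D + w) = 500*D + 500*w)
X(399, -633) - 1*(-3993859) = (500*(-633) + 500*399) - 1*(-3993859) = (-316500 + 199500) + 3993859 = -117000 + 3993859 = 3876859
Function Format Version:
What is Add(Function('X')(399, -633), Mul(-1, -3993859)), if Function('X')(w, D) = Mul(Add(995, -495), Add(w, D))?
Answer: 3876859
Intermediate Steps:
Function('X')(w, D) = Add(Mul(500, D), Mul(500, w)) (Function('X')(w, D) = Mul(500, Add(D, w)) = Add(Mul(500, D), Mul(500, w)))
Add(Function('X')(399, -633), Mul(-1, -3993859)) = Add(Add(Mul(500, -633), Mul(500, 399)), Mul(-1, -3993859)) = Add(Add(-316500, 199500), 3993859) = Add(-117000, 3993859) = 3876859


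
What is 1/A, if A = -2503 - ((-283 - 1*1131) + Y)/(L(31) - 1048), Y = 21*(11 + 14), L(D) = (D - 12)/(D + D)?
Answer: -64957/162642489 ≈ -0.00039939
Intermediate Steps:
L(D) = (-12 + D)/(2*D) (L(D) = (-12 + D)/((2*D)) = (-12 + D)*(1/(2*D)) = (-12 + D)/(2*D))
Y = 525 (Y = 21*25 = 525)
A = -162642489/64957 (A = -2503 - ((-283 - 1*1131) + 525)/((½)*(-12 + 31)/31 - 1048) = -2503 - ((-283 - 1131) + 525)/((½)*(1/31)*19 - 1048) = -2503 - (-1414 + 525)/(19/62 - 1048) = -2503 - (-889)/(-64957/62) = -2503 - (-889)*(-62)/64957 = -2503 - 1*55118/64957 = -2503 - 55118/64957 = -162642489/64957 ≈ -2503.8)
1/A = 1/(-162642489/64957) = -64957/162642489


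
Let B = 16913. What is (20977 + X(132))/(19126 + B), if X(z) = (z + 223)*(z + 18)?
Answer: 74227/36039 ≈ 2.0596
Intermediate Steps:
X(z) = (18 + z)*(223 + z) (X(z) = (223 + z)*(18 + z) = (18 + z)*(223 + z))
(20977 + X(132))/(19126 + B) = (20977 + (4014 + 132² + 241*132))/(19126 + 16913) = (20977 + (4014 + 17424 + 31812))/36039 = (20977 + 53250)*(1/36039) = 74227*(1/36039) = 74227/36039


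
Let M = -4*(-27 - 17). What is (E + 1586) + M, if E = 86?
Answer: 1848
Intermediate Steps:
M = 176 (M = -4*(-44) = 176)
(E + 1586) + M = (86 + 1586) + 176 = 1672 + 176 = 1848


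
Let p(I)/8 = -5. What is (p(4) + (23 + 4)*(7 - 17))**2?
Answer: 96100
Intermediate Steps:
p(I) = -40 (p(I) = 8*(-5) = -40)
(p(4) + (23 + 4)*(7 - 17))**2 = (-40 + (23 + 4)*(7 - 17))**2 = (-40 + 27*(-10))**2 = (-40 - 270)**2 = (-310)**2 = 96100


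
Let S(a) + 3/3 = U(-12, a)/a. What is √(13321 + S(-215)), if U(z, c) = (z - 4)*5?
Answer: 2*√6157342/43 ≈ 115.41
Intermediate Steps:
U(z, c) = -20 + 5*z (U(z, c) = (-4 + z)*5 = -20 + 5*z)
S(a) = -1 - 80/a (S(a) = -1 + (-20 + 5*(-12))/a = -1 + (-20 - 60)/a = -1 - 80/a)
√(13321 + S(-215)) = √(13321 + (-80 - 1*(-215))/(-215)) = √(13321 - (-80 + 215)/215) = √(13321 - 1/215*135) = √(13321 - 27/43) = √(572776/43) = 2*√6157342/43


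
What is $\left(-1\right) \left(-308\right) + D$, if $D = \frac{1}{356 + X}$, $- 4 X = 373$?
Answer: $\frac{323712}{1051} \approx 308.0$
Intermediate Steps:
$X = - \frac{373}{4}$ ($X = \left(- \frac{1}{4}\right) 373 = - \frac{373}{4} \approx -93.25$)
$D = \frac{4}{1051}$ ($D = \frac{1}{356 - \frac{373}{4}} = \frac{1}{\frac{1051}{4}} = \frac{4}{1051} \approx 0.0038059$)
$\left(-1\right) \left(-308\right) + D = \left(-1\right) \left(-308\right) + \frac{4}{1051} = 308 + \frac{4}{1051} = \frac{323712}{1051}$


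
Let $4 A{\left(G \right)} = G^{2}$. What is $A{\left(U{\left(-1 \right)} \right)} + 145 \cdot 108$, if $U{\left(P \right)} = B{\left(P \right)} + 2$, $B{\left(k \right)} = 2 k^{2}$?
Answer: $15664$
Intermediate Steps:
$U{\left(P \right)} = 2 + 2 P^{2}$ ($U{\left(P \right)} = 2 P^{2} + 2 = 2 + 2 P^{2}$)
$A{\left(G \right)} = \frac{G^{2}}{4}$
$A{\left(U{\left(-1 \right)} \right)} + 145 \cdot 108 = \frac{\left(2 + 2 \left(-1\right)^{2}\right)^{2}}{4} + 145 \cdot 108 = \frac{\left(2 + 2 \cdot 1\right)^{2}}{4} + 15660 = \frac{\left(2 + 2\right)^{2}}{4} + 15660 = \frac{4^{2}}{4} + 15660 = \frac{1}{4} \cdot 16 + 15660 = 4 + 15660 = 15664$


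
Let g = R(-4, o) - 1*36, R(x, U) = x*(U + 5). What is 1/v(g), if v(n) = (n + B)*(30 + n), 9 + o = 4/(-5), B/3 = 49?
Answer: 25/42966 ≈ 0.00058185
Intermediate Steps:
B = 147 (B = 3*49 = 147)
o = -49/5 (o = -9 + 4/(-5) = -9 + 4*(-⅕) = -9 - ⅘ = -49/5 ≈ -9.8000)
R(x, U) = x*(5 + U)
g = -84/5 (g = -4*(5 - 49/5) - 1*36 = -4*(-24/5) - 36 = 96/5 - 36 = -84/5 ≈ -16.800)
v(n) = (30 + n)*(147 + n) (v(n) = (n + 147)*(30 + n) = (147 + n)*(30 + n) = (30 + n)*(147 + n))
1/v(g) = 1/(4410 + (-84/5)² + 177*(-84/5)) = 1/(4410 + 7056/25 - 14868/5) = 1/(42966/25) = 25/42966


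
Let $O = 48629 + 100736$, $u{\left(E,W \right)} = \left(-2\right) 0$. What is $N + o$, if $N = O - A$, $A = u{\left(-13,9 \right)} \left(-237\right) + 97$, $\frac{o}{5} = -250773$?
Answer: $-1104597$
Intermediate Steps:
$u{\left(E,W \right)} = 0$
$o = -1253865$ ($o = 5 \left(-250773\right) = -1253865$)
$O = 149365$
$A = 97$ ($A = 0 \left(-237\right) + 97 = 0 + 97 = 97$)
$N = 149268$ ($N = 149365 - 97 = 149268$)
$N + o = 149268 - 1253865 = -1104597$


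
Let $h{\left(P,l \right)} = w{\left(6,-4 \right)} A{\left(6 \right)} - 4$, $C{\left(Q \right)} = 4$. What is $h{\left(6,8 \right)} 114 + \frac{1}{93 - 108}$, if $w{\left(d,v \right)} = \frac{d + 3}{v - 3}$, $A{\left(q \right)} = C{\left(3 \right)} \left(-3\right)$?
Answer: $\frac{136793}{105} \approx 1302.8$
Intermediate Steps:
$A{\left(q \right)} = -12$ ($A{\left(q \right)} = 4 \left(-3\right) = -12$)
$w{\left(d,v \right)} = \frac{3 + d}{-3 + v}$
$h{\left(P,l \right)} = \frac{80}{7}$ ($h{\left(P,l \right)} = \frac{3 + 6}{-3 - 4} \left(-12\right) - 4 = \frac{1}{-7} \cdot 9 \left(-12\right) - 4 = \left(- \frac{1}{7}\right) 9 \left(-12\right) - 4 = \left(- \frac{9}{7}\right) \left(-12\right) - 4 = \frac{108}{7} - 4 = \frac{80}{7}$)
$h{\left(6,8 \right)} 114 + \frac{1}{93 - 108} = \frac{80}{7} \cdot 114 + \frac{1}{93 - 108} = \frac{9120}{7} + \frac{1}{-15} = \frac{9120}{7} - \frac{1}{15} = \frac{136793}{105}$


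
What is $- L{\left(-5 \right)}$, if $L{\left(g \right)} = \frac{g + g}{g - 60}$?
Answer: $- \frac{2}{13} \approx -0.15385$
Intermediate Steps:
$L{\left(g \right)} = \frac{2 g}{-60 + g}$
$- L{\left(-5 \right)} = - \frac{2 \left(-5\right)}{-60 - 5} = - \frac{2 \left(-5\right)}{-65} = - \frac{2 \left(-5\right) \left(-1\right)}{65} = \left(-1\right) \frac{2}{13} = - \frac{2}{13}$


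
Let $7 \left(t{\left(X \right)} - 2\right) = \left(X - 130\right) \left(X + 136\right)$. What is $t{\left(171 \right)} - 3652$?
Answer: $- \frac{12963}{7} \approx -1851.9$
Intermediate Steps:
$t{\left(X \right)} = 2 + \frac{\left(-130 + X\right) \left(136 + X\right)}{7}$ ($t{\left(X \right)} = 2 + \frac{\left(X - 130\right) \left(X + 136\right)}{7} = 2 + \frac{\left(X - 130\right) \left(136 + X\right)}{7} = 2 + \frac{\left(-130 + X\right) \left(136 + X\right)}{7}$)
$t{\left(171 \right)} - 3652 = \left(- \frac{17666}{7} + \frac{171^{2}}{7} + \frac{6}{7} \cdot 171\right) - 3652 = \left(- \frac{17666}{7} + \frac{1}{7} \cdot 29241 + \frac{1026}{7}\right) - 3652 = \left(- \frac{17666}{7} + \frac{29241}{7} + \frac{1026}{7}\right) - 3652 = \frac{12601}{7} - 3652 = - \frac{12963}{7}$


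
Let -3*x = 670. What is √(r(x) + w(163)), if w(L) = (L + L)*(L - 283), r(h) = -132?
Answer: 2*I*√9813 ≈ 198.12*I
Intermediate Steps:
x = -670/3 (x = -⅓*670 = -670/3 ≈ -223.33)
w(L) = 2*L*(-283 + L) (w(L) = (2*L)*(-283 + L) = 2*L*(-283 + L))
√(r(x) + w(163)) = √(-132 + 2*163*(-283 + 163)) = √(-132 + 2*163*(-120)) = √(-132 - 39120) = √(-39252) = 2*I*√9813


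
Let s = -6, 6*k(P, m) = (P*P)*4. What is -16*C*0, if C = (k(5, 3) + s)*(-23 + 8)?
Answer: 0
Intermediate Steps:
k(P, m) = 2*P**2/3 (k(P, m) = ((P*P)*4)/6 = (P**2*4)/6 = (4*P**2)/6 = 2*P**2/3)
C = -160 (C = ((2/3)*5**2 - 6)*(-23 + 8) = ((2/3)*25 - 6)*(-15) = (50/3 - 6)*(-15) = (32/3)*(-15) = -160)
-16*C*0 = -16*(-160)*0 = 2560*0 = 0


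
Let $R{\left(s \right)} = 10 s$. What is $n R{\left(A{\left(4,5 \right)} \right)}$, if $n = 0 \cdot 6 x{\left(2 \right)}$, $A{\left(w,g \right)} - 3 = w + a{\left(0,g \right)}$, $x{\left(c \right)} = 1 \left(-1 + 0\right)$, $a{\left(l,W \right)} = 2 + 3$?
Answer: $0$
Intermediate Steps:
$a{\left(l,W \right)} = 5$
$x{\left(c \right)} = -1$ ($x{\left(c \right)} = 1 \left(-1\right) = -1$)
$A{\left(w,g \right)} = 8 + w$ ($A{\left(w,g \right)} = 3 + \left(w + 5\right) = 3 + \left(5 + w\right) = 8 + w$)
$n = 0$ ($n = 0 \cdot 6 \left(-1\right) = 0 \left(-1\right) = 0$)
$n R{\left(A{\left(4,5 \right)} \right)} = 0 \cdot 10 \left(8 + 4\right) = 0 \cdot 10 \cdot 12 = 0 \cdot 120 = 0$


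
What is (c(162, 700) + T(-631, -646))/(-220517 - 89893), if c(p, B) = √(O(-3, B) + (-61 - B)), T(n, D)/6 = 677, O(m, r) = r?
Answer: -677/51735 - I*√61/310410 ≈ -0.013086 - 2.5161e-5*I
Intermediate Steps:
T(n, D) = 4062 (T(n, D) = 6*677 = 4062)
c(p, B) = I*√61 (c(p, B) = √(B + (-61 - B)) = √(-61) = I*√61)
(c(162, 700) + T(-631, -646))/(-220517 - 89893) = (I*√61 + 4062)/(-220517 - 89893) = (4062 + I*√61)/(-310410) = (4062 + I*√61)*(-1/310410) = -677/51735 - I*√61/310410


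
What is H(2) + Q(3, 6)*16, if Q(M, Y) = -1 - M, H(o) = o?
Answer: -62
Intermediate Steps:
H(2) + Q(3, 6)*16 = 2 + (-1 - 1*3)*16 = 2 + (-1 - 3)*16 = 2 - 4*16 = 2 - 64 = -62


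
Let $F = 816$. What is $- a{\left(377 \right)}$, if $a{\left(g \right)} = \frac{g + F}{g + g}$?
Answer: $- \frac{1193}{754} \approx -1.5822$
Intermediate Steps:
$a{\left(g \right)} = \frac{816 + g}{2 g}$ ($a{\left(g \right)} = \frac{g + 816}{g + g} = \frac{816 + g}{2 g}$)
$- a{\left(377 \right)} = - \frac{816 + 377}{2 \cdot 377} = - \frac{1193}{2 \cdot 377} = \left(-1\right) \frac{1193}{754} = - \frac{1193}{754}$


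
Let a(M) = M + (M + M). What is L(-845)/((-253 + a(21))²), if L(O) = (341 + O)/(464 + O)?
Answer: 42/1146175 ≈ 3.6644e-5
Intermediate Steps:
L(O) = (341 + O)/(464 + O)
a(M) = 3*M (a(M) = M + 2*M = 3*M)
L(-845)/((-253 + a(21))²) = ((341 - 845)/(464 - 845))/((-253 + 3*21)²) = (-504/(-381))/((-253 + 63)²) = (-1/381*(-504))/((-190)²) = (168/127)/36100 = (168/127)*(1/36100) = 42/1146175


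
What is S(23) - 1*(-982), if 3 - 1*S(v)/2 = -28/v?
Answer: 22780/23 ≈ 990.43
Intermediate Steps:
S(v) = 6 + 56/v (S(v) = 6 - (-56)/v = 6 + 56/v)
S(23) - 1*(-982) = (6 + 56/23) - 1*(-982) = (6 + 56*(1/23)) + 982 = (6 + 56/23) + 982 = 194/23 + 982 = 22780/23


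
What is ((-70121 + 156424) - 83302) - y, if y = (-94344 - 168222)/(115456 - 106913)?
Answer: 25900109/8543 ≈ 3031.7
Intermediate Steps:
y = -262566/8543 ≈ -30.735
((-70121 + 156424) - 83302) - y = ((-70121 + 156424) - 83302) - 1*(-262566/8543) = (86303 - 83302) + 262566/8543 = 3001 + 262566/8543 = 25900109/8543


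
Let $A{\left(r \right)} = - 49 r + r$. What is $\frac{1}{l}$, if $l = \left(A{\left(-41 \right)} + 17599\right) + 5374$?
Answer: $\frac{1}{24941} \approx 4.0095 \cdot 10^{-5}$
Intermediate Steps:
$A{\left(r \right)} = - 48 r$
$l = 24941$ ($l = \left(\left(-48\right) \left(-41\right) + 17599\right) + 5374 = \left(1968 + 17599\right) + 5374 = 19567 + 5374 = 24941$)
$\frac{1}{l} = \frac{1}{24941}$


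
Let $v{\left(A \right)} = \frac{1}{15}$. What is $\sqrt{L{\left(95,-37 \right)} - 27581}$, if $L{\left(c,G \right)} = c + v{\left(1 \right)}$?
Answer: $\frac{i \sqrt{6184335}}{15} \approx 165.79 i$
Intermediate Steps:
$v{\left(A \right)} = \frac{1}{15}$
$L{\left(c,G \right)} = \frac{1}{15} + c$ ($L{\left(c,G \right)} = c + \frac{1}{15} = \frac{1}{15} + c$)
$\sqrt{L{\left(95,-37 \right)} - 27581} = \sqrt{\left(\frac{1}{15} + 95\right) - 27581} = \sqrt{\frac{1426}{15} - 27581} = \sqrt{- \frac{412289}{15}} = \frac{i \sqrt{6184335}}{15}$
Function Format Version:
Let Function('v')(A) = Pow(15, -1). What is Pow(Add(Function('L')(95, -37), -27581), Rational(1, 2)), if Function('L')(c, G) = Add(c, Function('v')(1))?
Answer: Mul(Rational(1, 15), I, Pow(6184335, Rational(1, 2))) ≈ Mul(165.79, I)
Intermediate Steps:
Function('v')(A) = Rational(1, 15)
Function('L')(c, G) = Add(Rational(1, 15), c) (Function('L')(c, G) = Add(c, Rational(1, 15)) = Add(Rational(1, 15), c))
Pow(Add(Function('L')(95, -37), -27581), Rational(1, 2)) = Pow(Add(Add(Rational(1, 15), 95), -27581), Rational(1, 2)) = Pow(Add(Rational(1426, 15), -27581), Rational(1, 2)) = Pow(Rational(-412289, 15), Rational(1, 2)) = Mul(Rational(1, 15), I, Pow(6184335, Rational(1, 2)))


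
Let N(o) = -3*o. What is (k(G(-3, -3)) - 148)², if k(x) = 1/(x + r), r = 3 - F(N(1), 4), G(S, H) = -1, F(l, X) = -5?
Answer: 1071225/49 ≈ 21862.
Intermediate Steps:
r = 8 (r = 3 - 1*(-5) = 3 + 5 = 8)
k(x) = 1/(8 + x) (k(x) = 1/(x + 8) = 1/(8 + x))
(k(G(-3, -3)) - 148)² = (1/(8 - 1) - 148)² = (1/7 - 148)² = (⅐ - 148)² = (-1035/7)² = 1071225/49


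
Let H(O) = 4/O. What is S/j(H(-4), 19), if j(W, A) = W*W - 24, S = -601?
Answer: 601/23 ≈ 26.130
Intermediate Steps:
j(W, A) = -24 + W**2 (j(W, A) = W**2 - 24 = -24 + W**2)
S/j(H(-4), 19) = -601/(-24 + (4/(-4))**2) = -601/(-24 + (4*(-1/4))**2) = -601/(-24 + (-1)**2) = -601/(-24 + 1) = -601/(-23) = -601*(-1/23) = 601/23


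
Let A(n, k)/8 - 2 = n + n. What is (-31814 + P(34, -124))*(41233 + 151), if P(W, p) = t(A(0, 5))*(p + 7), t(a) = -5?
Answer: -1292380936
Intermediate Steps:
A(n, k) = 16 + 16*n (A(n, k) = 16 + 8*(n + n) = 16 + 8*(2*n) = 16 + 16*n)
P(W, p) = -35 - 5*p (P(W, p) = -5*(p + 7) = -5*(7 + p) = -35 - 5*p)
(-31814 + P(34, -124))*(41233 + 151) = (-31814 + (-35 - 5*(-124)))*(41233 + 151) = (-31814 + (-35 + 620))*41384 = (-31814 + 585)*41384 = -31229*41384 = -1292380936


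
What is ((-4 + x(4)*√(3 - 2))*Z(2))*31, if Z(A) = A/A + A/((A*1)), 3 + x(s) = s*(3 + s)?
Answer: 1302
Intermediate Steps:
x(s) = -3 + s*(3 + s)
Z(A) = 2 (Z(A) = 1 + A/A = 1 + 1 = 2)
((-4 + x(4)*√(3 - 2))*Z(2))*31 = ((-4 + (-3 + 4² + 3*4)*√(3 - 2))*2)*31 = ((-4 + (-3 + 16 + 12)*√1)*2)*31 = ((-4 + 25*1)*2)*31 = ((-4 + 25)*2)*31 = (21*2)*31 = 42*31 = 1302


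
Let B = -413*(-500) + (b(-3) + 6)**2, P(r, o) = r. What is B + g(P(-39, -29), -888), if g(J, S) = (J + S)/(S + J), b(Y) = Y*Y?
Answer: 206726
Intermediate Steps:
b(Y) = Y**2
g(J, S) = 1 (g(J, S) = (J + S)/(J + S) = 1)
B = 206725 (B = -413*(-500) + ((-3)**2 + 6)**2 = 206500 + (9 + 6)**2 = 206500 + 15**2 = 206500 + 225 = 206725)
B + g(P(-39, -29), -888) = 206725 + 1 = 206726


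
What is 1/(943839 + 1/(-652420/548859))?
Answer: 652420/615778891521 ≈ 1.0595e-6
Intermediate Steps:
1/(943839 + 1/(-652420/548859)) = 1/(943839 - 548859/652420) = 1/(615778891521/652420) = 652420/615778891521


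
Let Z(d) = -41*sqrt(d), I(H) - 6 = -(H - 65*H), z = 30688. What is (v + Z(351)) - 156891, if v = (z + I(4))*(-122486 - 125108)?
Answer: -7663191191 - 123*sqrt(39) ≈ -7.6632e+9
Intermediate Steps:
I(H) = 6 + 64*H (I(H) = 6 - (H - 65*H) = 6 - (-64)*H = 6 + 64*H)
v = -7663034300 (v = (30688 + (6 + 64*4))*(-122486 - 125108) = (30688 + (6 + 256))*(-247594) = (30688 + 262)*(-247594) = 30950*(-247594) = -7663034300)
(v + Z(351)) - 156891 = (-7663034300 - 123*sqrt(39)) - 156891 = -7663191191 - 123*sqrt(39)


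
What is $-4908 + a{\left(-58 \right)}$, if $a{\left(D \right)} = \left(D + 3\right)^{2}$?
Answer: $-1883$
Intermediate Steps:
$a{\left(D \right)} = \left(3 + D\right)^{2}$
$-4908 + a{\left(-58 \right)} = -4908 + \left(3 - 58\right)^{2} = -4908 + \left(-55\right)^{2} = -4908 + 3025 = -1883$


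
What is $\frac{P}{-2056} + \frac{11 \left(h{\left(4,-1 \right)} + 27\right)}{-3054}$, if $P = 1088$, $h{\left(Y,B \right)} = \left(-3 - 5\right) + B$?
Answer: $- \frac{77705}{130813} \approx -0.59402$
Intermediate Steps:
$h{\left(Y,B \right)} = -8 + B$
$\frac{P}{-2056} + \frac{11 \left(h{\left(4,-1 \right)} + 27\right)}{-3054} = \frac{1088}{-2056} + \frac{11 \left(\left(-8 - 1\right) + 27\right)}{-3054} = 1088 \left(- \frac{1}{2056}\right) + 11 \left(-9 + 27\right) \left(- \frac{1}{3054}\right) = - \frac{136}{257} + 11 \cdot 18 \left(- \frac{1}{3054}\right) = - \frac{136}{257} + 198 \left(- \frac{1}{3054}\right) = - \frac{136}{257} - \frac{33}{509} = - \frac{77705}{130813}$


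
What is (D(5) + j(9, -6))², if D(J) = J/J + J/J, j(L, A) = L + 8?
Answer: 361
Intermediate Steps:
j(L, A) = 8 + L
D(J) = 2 (D(J) = 1 + 1 = 2)
(D(5) + j(9, -6))² = (2 + (8 + 9))² = (2 + 17)² = 19² = 361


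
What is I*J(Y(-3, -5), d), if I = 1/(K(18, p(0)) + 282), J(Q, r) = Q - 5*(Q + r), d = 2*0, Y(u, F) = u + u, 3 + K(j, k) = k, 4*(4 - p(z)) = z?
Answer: 24/283 ≈ 0.084806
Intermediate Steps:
p(z) = 4 - z/4
K(j, k) = -3 + k
Y(u, F) = 2*u
d = 0
J(Q, r) = -5*r - 4*Q (J(Q, r) = Q + (-5*Q - 5*r) = -5*r - 4*Q)
I = 1/283 (I = 1/((-3 + (4 - ¼*0)) + 282) = 1/((-3 + (4 + 0)) + 282) = 1/((-3 + 4) + 282) = 1/(1 + 282) = 1/283 ≈ 0.0035336)
I*J(Y(-3, -5), d) = (-5*0 - 8*(-3))/283 = (0 - 4*(-6))/283 = (0 + 24)/283 = (1/283)*24 = 24/283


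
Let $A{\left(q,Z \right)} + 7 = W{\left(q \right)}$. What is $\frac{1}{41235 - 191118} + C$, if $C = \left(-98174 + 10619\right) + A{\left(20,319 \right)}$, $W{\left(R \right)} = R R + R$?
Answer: $- \frac{13061104387}{149883} \approx -87142.0$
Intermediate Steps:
$W{\left(R \right)} = R + R^{2}$ ($W{\left(R \right)} = R^{2} + R = R + R^{2}$)
$A{\left(q,Z \right)} = -7 + q \left(1 + q\right)$
$C = -87142$ ($C = \left(-98174 + 10619\right) - \left(7 - 20 \left(1 + 20\right)\right) = -87555 + \left(-7 + 20 \cdot 21\right) = -87555 + \left(-7 + 420\right) = -87555 + 413 = -87142$)
$\frac{1}{41235 - 191118} + C = \frac{1}{41235 - 191118} - 87142 = \frac{1}{-149883} - 87142 = - \frac{1}{149883} - 87142 = - \frac{13061104387}{149883}$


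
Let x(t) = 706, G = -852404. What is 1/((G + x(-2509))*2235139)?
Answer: -1/1903663416022 ≈ -5.2530e-13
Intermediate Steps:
1/((G + x(-2509))*2235139) = 1/((-852404 + 706)*2235139) = (1/2235139)/(-851698) = -1/851698*1/2235139 = -1/1903663416022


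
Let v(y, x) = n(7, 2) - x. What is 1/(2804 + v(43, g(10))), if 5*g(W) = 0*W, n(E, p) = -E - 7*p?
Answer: 1/2783 ≈ 0.00035932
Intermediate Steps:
g(W) = 0 (g(W) = (0*W)/5 = (1/5)*0 = 0)
v(y, x) = -21 - x (v(y, x) = (-1*7 - 7*2) - x = (-7 - 14) - x = -21 - x)
1/(2804 + v(43, g(10))) = 1/(2804 + (-21 - 1*0)) = 1/(2804 + (-21 + 0)) = 1/(2804 - 21) = 1/2783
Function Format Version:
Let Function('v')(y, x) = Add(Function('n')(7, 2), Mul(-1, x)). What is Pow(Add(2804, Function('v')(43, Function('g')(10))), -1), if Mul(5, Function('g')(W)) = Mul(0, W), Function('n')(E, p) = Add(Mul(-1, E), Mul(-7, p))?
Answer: Rational(1, 2783) ≈ 0.00035932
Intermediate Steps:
Function('g')(W) = 0 (Function('g')(W) = Mul(Rational(1, 5), Mul(0, W)) = Mul(Rational(1, 5), 0) = 0)
Function('v')(y, x) = Add(-21, Mul(-1, x)) (Function('v')(y, x) = Add(Add(Mul(-1, 7), Mul(-7, 2)), Mul(-1, x)) = Add(Add(-7, -14), Mul(-1, x)) = Add(-21, Mul(-1, x)))
Pow(Add(2804, Function('v')(43, Function('g')(10))), -1) = Pow(Add(2804, Add(-21, Mul(-1, 0))), -1) = Pow(Add(2804, Add(-21, 0)), -1) = Pow(Add(2804, -21), -1) = Pow(2783, -1) = Rational(1, 2783)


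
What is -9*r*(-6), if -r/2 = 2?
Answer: -216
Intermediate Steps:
r = -4 (r = -2*2 = -4)
-9*r*(-6) = -9*(-4)*(-6) = 36*(-6) = -216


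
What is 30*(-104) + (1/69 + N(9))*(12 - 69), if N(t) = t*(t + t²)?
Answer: -1133689/23 ≈ -49291.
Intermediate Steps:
30*(-104) + (1/69 + N(9))*(12 - 69) = 30*(-104) + (1/69 + 9²*(1 + 9))*(12 - 69) = -3120 + (1/69 + 81*10)*(-57) = -3120 + (1/69 + 810)*(-57) = -3120 + (55891/69)*(-57) = -3120 - 1061929/23 = -1133689/23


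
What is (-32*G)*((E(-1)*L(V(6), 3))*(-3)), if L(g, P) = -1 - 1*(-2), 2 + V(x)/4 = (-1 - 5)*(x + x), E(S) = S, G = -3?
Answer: 288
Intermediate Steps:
V(x) = -8 - 48*x (V(x) = -8 + 4*((-1 - 5)*(x + x)) = -8 + 4*(-12*x) = -8 - 48*x)
L(g, P) = 1 (L(g, P) = -1 + 2 = 1)
(-32*G)*((E(-1)*L(V(6), 3))*(-3)) = (-32*(-3))*(-1*1*(-3)) = 96*(-1*(-3)) = 96*3 = 288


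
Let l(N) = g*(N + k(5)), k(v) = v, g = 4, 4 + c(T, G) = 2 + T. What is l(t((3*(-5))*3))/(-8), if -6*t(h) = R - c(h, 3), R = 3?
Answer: 5/3 ≈ 1.6667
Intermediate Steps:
c(T, G) = -2 + T (c(T, G) = -4 + (2 + T) = -2 + T)
t(h) = -⅚ + h/6 (t(h) = -(3 - (-2 + h))/6 = -(3 + (2 - h))/6 = -(5 - h)/6 = -⅚ + h/6)
l(N) = 20 + 4*N (l(N) = 4*(N + 5) = 4*(5 + N) = 20 + 4*N)
l(t((3*(-5))*3))/(-8) = (20 + 4*(-⅚ + ((3*(-5))*3)/6))/(-8) = -(20 + 4*(-⅚ + (-15*3)/6))/8 = -(20 + 4*(-⅚ + (⅙)*(-45)))/8 = -(20 + 4*(-⅚ - 15/2))/8 = -(20 + 4*(-25/3))/8 = -(20 - 100/3)/8 = -⅛*(-40/3) = 5/3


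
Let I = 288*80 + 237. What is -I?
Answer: -23277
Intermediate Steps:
I = 23277 (I = 23040 + 237 = 23277)
-I = -1*23277 = -23277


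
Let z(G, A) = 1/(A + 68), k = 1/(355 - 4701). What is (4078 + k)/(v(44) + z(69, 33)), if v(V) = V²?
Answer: 1790021687/849803802 ≈ 2.1064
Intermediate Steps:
k = -1/4346 (k = 1/(-4346) = -1/4346 ≈ -0.00023010)
z(G, A) = 1/(68 + A)
(4078 + k)/(v(44) + z(69, 33)) = (4078 - 1/4346)/(44² + 1/(68 + 33)) = 17722987/(4346*(1936 + 1/101)) = 17722987/(4346*(195537/101)) = (17722987/4346)*(101/195537) = 1790021687/849803802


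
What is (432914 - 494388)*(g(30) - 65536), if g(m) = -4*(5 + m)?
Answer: 4037366424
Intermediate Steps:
g(m) = -20 - 4*m
(432914 - 494388)*(g(30) - 65536) = (432914 - 494388)*((-20 - 4*30) - 65536) = -61474*((-20 - 120) - 65536) = -61474*(-140 - 65536) = -61474*(-65676) = 4037366424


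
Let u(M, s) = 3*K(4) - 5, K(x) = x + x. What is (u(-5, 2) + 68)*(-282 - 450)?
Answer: -63684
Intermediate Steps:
K(x) = 2*x
u(M, s) = 19 (u(M, s) = 3*(2*4) - 5 = 3*8 - 5 = 24 - 5 = 19)
(u(-5, 2) + 68)*(-282 - 450) = (19 + 68)*(-282 - 450) = 87*(-732) = -63684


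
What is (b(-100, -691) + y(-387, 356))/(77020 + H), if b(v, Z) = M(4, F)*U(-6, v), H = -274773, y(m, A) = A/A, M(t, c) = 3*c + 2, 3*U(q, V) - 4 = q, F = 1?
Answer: 7/593259 ≈ 1.1799e-5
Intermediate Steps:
U(q, V) = 4/3 + q/3
M(t, c) = 2 + 3*c
y(m, A) = 1
b(v, Z) = -10/3 (b(v, Z) = (2 + 3*1)*(4/3 + (1/3)*(-6)) = (2 + 3)*(4/3 - 2) = 5*(-2/3) = -10/3)
(b(-100, -691) + y(-387, 356))/(77020 + H) = (-10/3 + 1)/(77020 - 274773) = -7/3/(-197753) = -7/3*(-1/197753) = 7/593259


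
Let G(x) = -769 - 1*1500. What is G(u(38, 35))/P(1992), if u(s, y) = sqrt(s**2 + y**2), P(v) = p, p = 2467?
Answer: -2269/2467 ≈ -0.91974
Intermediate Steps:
P(v) = 2467
G(x) = -2269 (G(x) = -769 - 1500 = -2269)
G(u(38, 35))/P(1992) = -2269/2467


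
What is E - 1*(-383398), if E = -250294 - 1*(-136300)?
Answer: 269404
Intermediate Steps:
E = -113994 (E = -250294 + 136300 = -113994)
E - 1*(-383398) = -113994 - 1*(-383398) = -113994 + 383398 = 269404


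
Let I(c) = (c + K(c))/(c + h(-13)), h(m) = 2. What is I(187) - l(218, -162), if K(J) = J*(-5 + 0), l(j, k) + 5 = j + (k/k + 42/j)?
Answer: -4494115/20601 ≈ -218.15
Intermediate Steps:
l(j, k) = -4 + j + 42/j (l(j, k) = -5 + (j + (k/k + 42/j)) = -5 + (j + (1 + 42/j)) = -5 + (1 + j + 42/j) = -4 + j + 42/j)
K(J) = -5*J (K(J) = J*(-5) = -5*J)
I(c) = -4*c/(2 + c) (I(c) = (c - 5*c)/(c + 2) = (-4*c)/(2 + c) = -4*c/(2 + c))
I(187) - l(218, -162) = -4*187/(2 + 187) - (-4 + 218 + 42/218) = -4*187/189 - (-4 + 218 + 42*(1/218)) = -4*187*1/189 - (-4 + 218 + 21/109) = -748/189 - 1*23347/109 = -748/189 - 23347/109 = -4494115/20601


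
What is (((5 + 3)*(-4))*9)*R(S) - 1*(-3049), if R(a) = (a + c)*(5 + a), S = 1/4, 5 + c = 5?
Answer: 2671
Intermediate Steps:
c = 0 (c = -5 + 5 = 0)
S = 1/4 ≈ 0.25000
R(a) = a*(5 + a) (R(a) = (a + 0)*(5 + a) = a*(5 + a))
(((5 + 3)*(-4))*9)*R(S) - 1*(-3049) = (((5 + 3)*(-4))*9)*((5 + 1/4)/4) - 1*(-3049) = ((8*(-4))*9)*((1/4)*(21/4)) + 3049 = -32*9*(21/16) + 3049 = -288*21/16 + 3049 = -378 + 3049 = 2671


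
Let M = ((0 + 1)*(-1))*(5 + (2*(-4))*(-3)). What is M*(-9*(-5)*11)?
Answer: -14355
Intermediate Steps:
M = -29 (M = (1*(-1))*(5 - 8*(-3)) = -(5 + 24) = -1*29 = -29)
M*(-9*(-5)*11) = -29*(-9*(-5))*11 = -1305*11 = -29*495 = -14355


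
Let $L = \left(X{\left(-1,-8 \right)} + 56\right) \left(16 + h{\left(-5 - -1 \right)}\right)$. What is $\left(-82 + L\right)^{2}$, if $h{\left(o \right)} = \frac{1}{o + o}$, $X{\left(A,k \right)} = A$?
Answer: $\frac{40056241}{64} \approx 6.2588 \cdot 10^{5}$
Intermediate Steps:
$h{\left(o \right)} = \frac{1}{2 o}$
$L = \frac{6985}{8}$ ($L = \left(-1 + 56\right) \left(16 + \frac{1}{2 \left(-5 - -1\right)}\right) = 55 \left(16 + \frac{1}{2 \left(-5 + 1\right)}\right) = 55 \left(16 + \frac{1}{2 \left(-4\right)}\right) = 55 \left(16 + \frac{1}{2} \left(- \frac{1}{4}\right)\right) = 55 \left(16 - \frac{1}{8}\right) = 55 \cdot \frac{127}{8} = \frac{6985}{8} \approx 873.13$)
$\left(-82 + L\right)^{2} = \left(-82 + \frac{6985}{8}\right)^{2} = \left(\frac{6329}{8}\right)^{2} = \frac{40056241}{64}$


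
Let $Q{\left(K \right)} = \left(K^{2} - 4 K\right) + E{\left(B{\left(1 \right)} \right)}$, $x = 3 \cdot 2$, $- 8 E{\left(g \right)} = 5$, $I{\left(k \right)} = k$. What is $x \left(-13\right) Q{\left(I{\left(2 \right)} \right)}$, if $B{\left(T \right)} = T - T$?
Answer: $\frac{1443}{4} \approx 360.75$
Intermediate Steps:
$B{\left(T \right)} = 0$
$E{\left(g \right)} = - \frac{5}{8}$ ($E{\left(g \right)} = \left(- \frac{1}{8}\right) 5 = - \frac{5}{8}$)
$x = 6$
$Q{\left(K \right)} = - \frac{5}{8} + K^{2} - 4 K$ ($Q{\left(K \right)} = \left(K^{2} - 4 K\right) - \frac{5}{8} = - \frac{5}{8} + K^{2} - 4 K$)
$x \left(-13\right) Q{\left(I{\left(2 \right)} \right)} = 6 \left(-13\right) \left(- \frac{5}{8} + 2^{2} - 8\right) = - 78 \left(- \frac{5}{8} + 4 - 8\right) = \left(-78\right) \left(- \frac{37}{8}\right) = \frac{1443}{4}$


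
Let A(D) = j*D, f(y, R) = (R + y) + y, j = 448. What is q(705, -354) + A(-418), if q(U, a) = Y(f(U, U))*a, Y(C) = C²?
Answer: -1583708914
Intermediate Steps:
f(y, R) = R + 2*y
A(D) = 448*D
q(U, a) = 9*a*U² (q(U, a) = (U + 2*U)²*a = (3*U)²*a = (9*U²)*a = 9*a*U²)
q(705, -354) + A(-418) = 9*(-354)*705² + 448*(-418) = 9*(-354)*497025 - 187264 = -1583521650 - 187264 = -1583708914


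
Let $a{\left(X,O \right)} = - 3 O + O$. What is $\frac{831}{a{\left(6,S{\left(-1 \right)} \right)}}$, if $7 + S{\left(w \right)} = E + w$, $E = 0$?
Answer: $\frac{831}{16} \approx 51.938$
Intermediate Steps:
$S{\left(w \right)} = -7 + w$ ($S{\left(w \right)} = -7 + \left(0 + w\right) = -7 + w$)
$a{\left(X,O \right)} = - 2 O$
$\frac{831}{a{\left(6,S{\left(-1 \right)} \right)}} = \frac{831}{\left(-2\right) \left(-7 - 1\right)} = \frac{831}{\left(-2\right) \left(-8\right)} = \frac{831}{16}$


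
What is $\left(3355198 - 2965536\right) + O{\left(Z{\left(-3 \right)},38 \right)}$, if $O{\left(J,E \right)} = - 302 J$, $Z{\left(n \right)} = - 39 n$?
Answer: $354328$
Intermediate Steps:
$\left(3355198 - 2965536\right) + O{\left(Z{\left(-3 \right)},38 \right)} = \left(3355198 - 2965536\right) - 302 \left(\left(-39\right) \left(-3\right)\right) = 389662 - 35334 = 354328$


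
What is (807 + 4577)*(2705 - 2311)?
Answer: 2121296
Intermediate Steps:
(807 + 4577)*(2705 - 2311) = 5384*394 = 2121296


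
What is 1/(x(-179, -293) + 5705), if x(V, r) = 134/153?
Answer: 153/872999 ≈ 0.00017526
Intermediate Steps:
x(V, r) = 134/153 (x(V, r) = 134*(1/153) = 134/153)
1/(x(-179, -293) + 5705) = 1/(134/153 + 5705) = 1/(872999/153) = 153/872999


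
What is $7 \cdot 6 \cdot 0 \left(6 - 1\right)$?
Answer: $0$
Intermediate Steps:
$7 \cdot 6 \cdot 0 \left(6 - 1\right) = 42 \cdot 0 \cdot 5 = 42 \cdot 0 = 0$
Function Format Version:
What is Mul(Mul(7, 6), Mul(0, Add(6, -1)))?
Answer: 0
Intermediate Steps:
Mul(Mul(7, 6), Mul(0, Add(6, -1))) = Mul(42, Mul(0, 5)) = Mul(42, 0) = 0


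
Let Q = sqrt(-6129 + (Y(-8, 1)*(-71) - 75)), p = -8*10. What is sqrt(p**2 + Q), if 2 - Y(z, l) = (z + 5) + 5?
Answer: sqrt(6400 + 2*I*sqrt(1551)) ≈ 80.001 + 0.4923*I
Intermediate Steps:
Y(z, l) = -8 - z (Y(z, l) = 2 - ((z + 5) + 5) = 2 - ((5 + z) + 5) = 2 - (10 + z) = 2 + (-10 - z) = -8 - z)
p = -80
Q = 2*I*sqrt(1551) (Q = sqrt(-6129 + ((-8 - 1*(-8))*(-71) - 75)) = sqrt(-6129 + ((-8 + 8)*(-71) - 75)) = sqrt(-6129 + (0*(-71) - 75)) = sqrt(-6129 + (0 - 75)) = sqrt(-6129 - 75) = sqrt(-6204) = 2*I*sqrt(1551) ≈ 78.766*I)
sqrt(p**2 + Q) = sqrt((-80)**2 + 2*I*sqrt(1551)) = sqrt(6400 + 2*I*sqrt(1551))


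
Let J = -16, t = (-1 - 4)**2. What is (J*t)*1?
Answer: -400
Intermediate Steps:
t = 25 (t = (-5)**2 = 25)
(J*t)*1 = -16*25*1 = -400*1 = -400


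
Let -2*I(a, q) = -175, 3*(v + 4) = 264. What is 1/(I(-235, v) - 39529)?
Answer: -2/78883 ≈ -2.5354e-5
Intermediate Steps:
v = 84 (v = -4 + (⅓)*264 = -4 + 88 = 84)
I(a, q) = 175/2 (I(a, q) = -½*(-175) = 175/2)
1/(I(-235, v) - 39529) = 1/(175/2 - 39529) = 1/(-78883/2) = -2/78883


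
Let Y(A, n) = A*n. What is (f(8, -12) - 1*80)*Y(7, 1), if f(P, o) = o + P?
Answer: -588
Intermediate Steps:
f(P, o) = P + o
(f(8, -12) - 1*80)*Y(7, 1) = ((8 - 12) - 1*80)*(7*1) = (-4 - 80)*7 = -84*7 = -588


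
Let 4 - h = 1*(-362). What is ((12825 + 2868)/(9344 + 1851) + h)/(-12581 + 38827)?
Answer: 4113063/293823970 ≈ 0.013998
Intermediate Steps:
h = 366 (h = 4 - (-362) = 4 - 1*(-362) = 4 + 362 = 366)
((12825 + 2868)/(9344 + 1851) + h)/(-12581 + 38827) = ((12825 + 2868)/(9344 + 1851) + 366)/(-12581 + 38827) = (15693/11195 + 366)/26246 = (15693*(1/11195) + 366)*(1/26246) = (15693/11195 + 366)*(1/26246) = (4113063/11195)*(1/26246) = 4113063/293823970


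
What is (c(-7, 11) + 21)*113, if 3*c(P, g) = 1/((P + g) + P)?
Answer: 21244/9 ≈ 2360.4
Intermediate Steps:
c(P, g) = 1/(3*(g + 2*P)) (c(P, g) = 1/(3*((P + g) + P)) = 1/(3*(g + 2*P)))
(c(-7, 11) + 21)*113 = (1/(3*(11 + 2*(-7))) + 21)*113 = (1/(3*(11 - 14)) + 21)*113 = ((1/3)/(-3) + 21)*113 = ((1/3)*(-1/3) + 21)*113 = (-1/9 + 21)*113 = (188/9)*113 = 21244/9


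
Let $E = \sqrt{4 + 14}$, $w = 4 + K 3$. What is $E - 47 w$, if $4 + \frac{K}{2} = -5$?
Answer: $2350 + 3 \sqrt{2} \approx 2354.2$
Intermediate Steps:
$K = -18$ ($K = -8 + 2 \left(-5\right) = -8 - 10 = -18$)
$w = -50$ ($w = 4 - 54 = -50$)
$E = 3 \sqrt{2}$ ($E = \sqrt{18} = 3 \sqrt{2} \approx 4.2426$)
$E - 47 w = 3 \sqrt{2} - -2350 = 3 \sqrt{2} + 2350 = 2350 + 3 \sqrt{2}$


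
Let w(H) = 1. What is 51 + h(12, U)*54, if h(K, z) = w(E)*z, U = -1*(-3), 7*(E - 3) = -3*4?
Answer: 213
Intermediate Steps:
E = 9/7 (E = 3 + (-3*4)/7 = 3 + (1/7)*(-12) = 3 - 12/7 = 9/7 ≈ 1.2857)
U = 3
h(K, z) = z (h(K, z) = 1*z = z)
51 + h(12, U)*54 = 51 + 3*54 = 51 + 162 = 213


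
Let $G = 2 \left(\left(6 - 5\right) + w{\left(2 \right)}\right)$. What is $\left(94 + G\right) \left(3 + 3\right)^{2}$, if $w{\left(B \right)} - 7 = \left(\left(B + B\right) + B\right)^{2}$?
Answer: $6552$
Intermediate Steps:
$w{\left(B \right)} = 7 + 9 B^{2}$ ($w{\left(B \right)} = 7 + \left(\left(B + B\right) + B\right)^{2} = 7 + \left(2 B + B\right)^{2} = 7 + \left(3 B\right)^{2} = 7 + 9 B^{2}$)
$G = 88$ ($G = 2 \left(\left(6 - 5\right) + \left(7 + 9 \cdot 2^{2}\right)\right) = 2 \left(\left(6 - 5\right) + \left(7 + 9 \cdot 4\right)\right) = 2 \left(1 + \left(7 + 36\right)\right) = 2 \left(1 + 43\right) = 2 \cdot 44 = 88$)
$\left(94 + G\right) \left(3 + 3\right)^{2} = \left(94 + 88\right) \left(3 + 3\right)^{2} = 182 \cdot 6^{2} = 182 \cdot 36 = 6552$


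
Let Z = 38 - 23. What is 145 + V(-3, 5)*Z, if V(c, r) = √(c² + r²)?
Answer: 145 + 15*√34 ≈ 232.46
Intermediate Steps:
Z = 15
145 + V(-3, 5)*Z = 145 + √((-3)² + 5²)*15 = 145 + √(9 + 25)*15 = 145 + √34*15 = 145 + 15*√34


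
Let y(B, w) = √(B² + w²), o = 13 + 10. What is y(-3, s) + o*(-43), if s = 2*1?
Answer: -989 + √13 ≈ -985.39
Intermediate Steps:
o = 23
s = 2
y(-3, s) + o*(-43) = √((-3)² + 2²) + 23*(-43) = √(9 + 4) - 989 = √13 - 989 = -989 + √13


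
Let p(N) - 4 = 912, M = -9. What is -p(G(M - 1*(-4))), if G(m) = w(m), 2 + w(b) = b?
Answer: -916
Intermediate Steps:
w(b) = -2 + b
G(m) = -2 + m
p(N) = 916 (p(N) = 4 + 912 = 916)
-p(G(M - 1*(-4))) = -1*916 = -916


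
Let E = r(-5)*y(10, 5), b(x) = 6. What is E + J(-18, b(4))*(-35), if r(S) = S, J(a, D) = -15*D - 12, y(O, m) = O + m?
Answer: 3495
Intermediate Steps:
J(a, D) = -12 - 15*D
E = -75 (E = -5*(10 + 5) = -5*15 = -75)
E + J(-18, b(4))*(-35) = -75 + (-12 - 15*6)*(-35) = -75 + (-12 - 90)*(-35) = -75 - 102*(-35) = -75 + 3570 = 3495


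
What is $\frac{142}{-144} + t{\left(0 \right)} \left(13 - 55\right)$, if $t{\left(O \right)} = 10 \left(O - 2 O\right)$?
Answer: $- \frac{71}{72} \approx -0.98611$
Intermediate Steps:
$t{\left(O \right)} = - 10 O$ ($t{\left(O \right)} = 10 \left(- O\right) = - 10 O$)
$\frac{142}{-144} + t{\left(0 \right)} \left(13 - 55\right) = \frac{142}{-144} + \left(-10\right) 0 \left(13 - 55\right) = 142 \left(- \frac{1}{144}\right) + 0 \left(13 - 55\right) = - \frac{71}{72} + 0 \left(-42\right) = - \frac{71}{72} + 0 = - \frac{71}{72}$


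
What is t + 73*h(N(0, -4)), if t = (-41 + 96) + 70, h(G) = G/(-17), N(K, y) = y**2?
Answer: 957/17 ≈ 56.294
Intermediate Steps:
h(G) = -G/17 (h(G) = G*(-1/17) = -G/17)
t = 125 (t = 55 + 70 = 125)
t + 73*h(N(0, -4)) = 125 + 73*(-1/17*(-4)**2) = 125 + 73*(-1/17*16) = 125 + 73*(-16/17) = 125 - 1168/17 = 957/17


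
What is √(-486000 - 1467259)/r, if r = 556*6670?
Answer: I*√1953259/3708520 ≈ 0.00037686*I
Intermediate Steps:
r = 3708520
√(-486000 - 1467259)/r = √(-486000 - 1467259)/3708520 = √(-1953259)*(1/3708520) = (I*√1953259)*(1/3708520) = I*√1953259/3708520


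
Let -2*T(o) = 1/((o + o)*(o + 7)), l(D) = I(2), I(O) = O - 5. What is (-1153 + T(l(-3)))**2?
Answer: 3062847649/2304 ≈ 1.3294e+6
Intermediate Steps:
I(O) = -5 + O
l(D) = -3 (l(D) = -5 + 2 = -3)
T(o) = -1/(4*o*(7 + o)) (T(o) = -1/((o + 7)*(o + o))/2 = -1/(2*o*(7 + o))/2 = -1/(4*o*(7 + o)))
(-1153 + T(l(-3)))**2 = (-1153 - 1/4/(-3*(7 - 3)))**2 = (-1153 - 1/4*(-1/3)/4)**2 = (-1153 - 1/4*(-1/3)*1/4)**2 = (-1153 + 1/48)**2 = (-55343/48)**2 = 3062847649/2304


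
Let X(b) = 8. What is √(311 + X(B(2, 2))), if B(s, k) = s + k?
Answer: √319 ≈ 17.861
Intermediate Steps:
B(s, k) = k + s
√(311 + X(B(2, 2))) = √(311 + 8) = √319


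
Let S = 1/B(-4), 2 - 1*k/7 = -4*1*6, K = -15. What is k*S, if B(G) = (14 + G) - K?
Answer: 182/25 ≈ 7.2800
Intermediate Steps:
k = 182 (k = 14 - 7*(-4*1)*6 = 14 - (-28)*6 = 14 - 7*(-24) = 14 + 168 = 182)
B(G) = 29 + G (B(G) = (14 + G) - 1*(-15) = (14 + G) + 15 = 29 + G)
S = 1/25 (S = 1/(29 - 4) = 1/25 ≈ 0.040000)
k*S = 182*(1/25) = 182/25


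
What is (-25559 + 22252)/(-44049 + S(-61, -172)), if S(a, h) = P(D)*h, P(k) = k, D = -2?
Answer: 3307/43705 ≈ 0.075666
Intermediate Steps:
S(a, h) = -2*h
(-25559 + 22252)/(-44049 + S(-61, -172)) = (-25559 + 22252)/(-44049 - 2*(-172)) = -3307/(-44049 + 344) = -3307/(-43705) = -3307*(-1/43705) = 3307/43705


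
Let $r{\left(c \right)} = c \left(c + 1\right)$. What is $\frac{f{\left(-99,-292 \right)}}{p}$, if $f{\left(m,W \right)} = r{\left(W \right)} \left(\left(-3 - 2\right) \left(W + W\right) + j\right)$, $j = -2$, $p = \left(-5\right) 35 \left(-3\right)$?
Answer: $\frac{82649432}{175} \approx 4.7228 \cdot 10^{5}$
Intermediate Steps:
$p = 525$ ($p = \left(-175\right) \left(-3\right) = 525$)
$r{\left(c \right)} = c \left(1 + c\right)$
$f{\left(m,W \right)} = W \left(1 + W\right) \left(-2 - 10 W\right)$ ($f{\left(m,W \right)} = W \left(1 + W\right) \left(\left(-3 - 2\right) \left(W + W\right) - 2\right) = W \left(1 + W\right) \left(- 5 \cdot 2 W - 2\right) = W \left(1 + W\right) \left(- 10 W - 2\right) = W \left(1 + W\right) \left(-2 - 10 W\right)$)
$\frac{f{\left(-99,-292 \right)}}{p} = \frac{\left(-2\right) \left(-292\right) \left(1 - 292\right) \left(1 + 5 \left(-292\right)\right)}{525} = \left(-2\right) \left(-292\right) \left(-291\right) \left(1 - 1460\right) \frac{1}{525} = \left(-2\right) \left(-292\right) \left(-291\right) \left(-1459\right) \frac{1}{525} = 247948296 \cdot \frac{1}{525} = \frac{82649432}{175}$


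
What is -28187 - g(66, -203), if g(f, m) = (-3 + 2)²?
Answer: -28188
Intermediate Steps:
g(f, m) = 1 (g(f, m) = (-1)² = 1)
-28187 - g(66, -203) = -28187 - 1*1 = -28187 - 1 = -28188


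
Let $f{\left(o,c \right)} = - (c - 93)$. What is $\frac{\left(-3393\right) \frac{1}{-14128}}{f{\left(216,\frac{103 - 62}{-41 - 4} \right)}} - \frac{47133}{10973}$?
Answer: $- \frac{2812396958919}{655142174944} \approx -4.2928$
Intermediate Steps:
$f{\left(o,c \right)} = 93 - c$ ($f{\left(o,c \right)} = - (-93 + c) = 93 - c$)
$\frac{\left(-3393\right) \frac{1}{-14128}}{f{\left(216,\frac{103 - 62}{-41 - 4} \right)}} - \frac{47133}{10973} = \frac{\left(-3393\right) \frac{1}{-14128}}{93 - \frac{103 - 62}{-41 - 4}} - \frac{47133}{10973} = \frac{\left(-3393\right) \left(- \frac{1}{14128}\right)}{93 - \frac{41}{-45}} - \frac{47133}{10973} = \frac{3393}{14128 \left(93 - 41 \left(- \frac{1}{45}\right)\right)} - \frac{47133}{10973} = \frac{3393}{14128 \left(93 - - \frac{41}{45}\right)} - \frac{47133}{10973} = \frac{3393}{14128 \left(93 + \frac{41}{45}\right)} - \frac{47133}{10973} = \frac{3393}{14128 \cdot \frac{4226}{45}} - \frac{47133}{10973} = \frac{3393}{14128} \cdot \frac{45}{4226} - \frac{47133}{10973} = \frac{152685}{59704928} - \frac{47133}{10973} = - \frac{2812396958919}{655142174944}$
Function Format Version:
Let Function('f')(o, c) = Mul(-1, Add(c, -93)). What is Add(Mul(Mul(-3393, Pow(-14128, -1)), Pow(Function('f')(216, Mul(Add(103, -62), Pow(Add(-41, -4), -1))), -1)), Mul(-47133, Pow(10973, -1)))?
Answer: Rational(-2812396958919, 655142174944) ≈ -4.2928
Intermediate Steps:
Function('f')(o, c) = Add(93, Mul(-1, c)) (Function('f')(o, c) = Mul(-1, Add(-93, c)) = Add(93, Mul(-1, c)))
Add(Mul(Mul(-3393, Pow(-14128, -1)), Pow(Function('f')(216, Mul(Add(103, -62), Pow(Add(-41, -4), -1))), -1)), Mul(-47133, Pow(10973, -1))) = Add(Mul(Mul(-3393, Pow(-14128, -1)), Pow(Add(93, Mul(-1, Mul(Add(103, -62), Pow(Add(-41, -4), -1)))), -1)), Mul(-47133, Pow(10973, -1))) = Add(Mul(Mul(-3393, Rational(-1, 14128)), Pow(Add(93, Mul(-1, Mul(41, Pow(-45, -1)))), -1)), Mul(-47133, Rational(1, 10973))) = Add(Mul(Rational(3393, 14128), Pow(Add(93, Mul(-1, Mul(41, Rational(-1, 45)))), -1)), Rational(-47133, 10973)) = Add(Mul(Rational(3393, 14128), Pow(Add(93, Mul(-1, Rational(-41, 45))), -1)), Rational(-47133, 10973)) = Add(Mul(Rational(3393, 14128), Pow(Add(93, Rational(41, 45)), -1)), Rational(-47133, 10973)) = Add(Mul(Rational(3393, 14128), Pow(Rational(4226, 45), -1)), Rational(-47133, 10973)) = Add(Mul(Rational(3393, 14128), Rational(45, 4226)), Rational(-47133, 10973)) = Add(Rational(152685, 59704928), Rational(-47133, 10973)) = Rational(-2812396958919, 655142174944)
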